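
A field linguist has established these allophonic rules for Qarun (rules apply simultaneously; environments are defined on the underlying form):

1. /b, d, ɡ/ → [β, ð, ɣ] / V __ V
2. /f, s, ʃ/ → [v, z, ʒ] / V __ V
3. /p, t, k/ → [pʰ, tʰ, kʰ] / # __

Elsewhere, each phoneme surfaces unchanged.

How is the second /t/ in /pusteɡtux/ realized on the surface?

[t]

/t/ (between /ɡ/ and /u/): rule 3 targets it, but not word-initially → unchanged [t].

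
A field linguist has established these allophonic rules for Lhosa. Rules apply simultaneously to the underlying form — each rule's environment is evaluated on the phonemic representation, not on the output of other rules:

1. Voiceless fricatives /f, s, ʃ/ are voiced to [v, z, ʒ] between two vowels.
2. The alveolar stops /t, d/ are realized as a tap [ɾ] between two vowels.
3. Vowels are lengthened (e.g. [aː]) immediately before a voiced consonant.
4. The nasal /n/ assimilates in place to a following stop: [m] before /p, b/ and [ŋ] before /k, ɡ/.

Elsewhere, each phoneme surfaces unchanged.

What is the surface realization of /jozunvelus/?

/j/ (word-initial) is unaffected → [j].
/o/ (between /j/ and /z/) occurs before a voiced consonant → [oː] by rule 3.
/z/ stays [z].
/u/ (between /z/ and /n/) occurs before a voiced consonant → [uː] by rule 3.
/n/ (between /u/ and /v/): rule 4 targets it, but not before a labial or velar stop → unchanged [n].
/v/ (between /n/ and /e/) is unaffected → [v].
/e/ meets the environment for rule 3 (before a voiced consonant) → [eː].
/l/ stays [l].
/u/ (between /l/ and /s/) is in the target of rule 3 but the environment (before a voiced consonant) is not met → [u].
/s/ — word-final; rule 1 does not apply here → [s].

[joːzuːnveːlus]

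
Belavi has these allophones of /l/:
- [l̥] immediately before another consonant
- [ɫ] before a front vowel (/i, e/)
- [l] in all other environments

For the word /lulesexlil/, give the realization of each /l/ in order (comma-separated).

Occurrence 1 (position 1): no conditioning environment matches → elsewhere allophone [l].
Occurrence 2 (position 3): before a front vowel (/i, e/) → [ɫ].
Occurrence 3 (position 8): before a front vowel (/i, e/) → [ɫ].
Occurrence 4 (position 10): no conditioning environment matches → elsewhere allophone [l].

[l], [ɫ], [ɫ], [l]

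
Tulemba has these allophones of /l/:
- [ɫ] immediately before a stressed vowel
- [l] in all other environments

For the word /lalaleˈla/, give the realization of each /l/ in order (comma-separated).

Occurrence 1 (position 1): no conditioning environment matches → elsewhere allophone [l].
Occurrence 2 (position 3): no conditioning environment matches → elsewhere allophone [l].
Occurrence 3 (position 5): no conditioning environment matches → elsewhere allophone [l].
Occurrence 4 (position 7): immediately before a stressed vowel → [ɫ].

[l], [l], [l], [ɫ]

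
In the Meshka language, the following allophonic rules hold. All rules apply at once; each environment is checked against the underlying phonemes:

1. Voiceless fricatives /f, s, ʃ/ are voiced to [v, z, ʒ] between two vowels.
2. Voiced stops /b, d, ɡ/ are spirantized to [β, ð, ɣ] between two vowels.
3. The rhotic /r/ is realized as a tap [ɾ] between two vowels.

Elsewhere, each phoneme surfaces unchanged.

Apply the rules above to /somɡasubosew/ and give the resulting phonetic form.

[somɡazuβozew]

/s/ (word-initial) fails the environment for rule 1, so it stays [s].
/o/ stays [o].
/m/ stays [m].
/ɡ/ — between /m/ and /a/; rule 2 does not apply here → [ɡ].
/a/ — not in any rule's target class → [a].
/s/ — between /a/ and /u/, between two vowels — surfaces as [z] (rule 1).
/u/ stays [u].
Rule 2 applies to /b/ (between /u/ and /o/: between two vowels) → [β].
/o/ (between /b/ and /s/): no rule targets it → [o].
Rule 1 applies to /s/ (between /o/ and /e/: between two vowels) → [z].
/e/ (between /s/ and /w/) is unaffected → [e].
/w/ — not in any rule's target class → [w].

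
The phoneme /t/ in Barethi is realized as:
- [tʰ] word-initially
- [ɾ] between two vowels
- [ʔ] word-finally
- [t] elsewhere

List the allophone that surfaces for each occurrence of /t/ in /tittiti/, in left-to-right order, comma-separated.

[tʰ], [t], [t], [ɾ]

Occurrence 1 (position 1): word-initially → [tʰ].
Occurrence 2 (position 3): no conditioning environment matches → elsewhere allophone [t].
Occurrence 3 (position 4): no conditioning environment matches → elsewhere allophone [t].
Occurrence 4 (position 6): between two vowels → [ɾ].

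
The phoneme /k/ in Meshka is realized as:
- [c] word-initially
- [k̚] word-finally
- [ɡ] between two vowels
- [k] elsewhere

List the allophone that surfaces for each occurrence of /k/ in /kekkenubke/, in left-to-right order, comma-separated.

Occurrence 1 (position 1): word-initially → [c].
Occurrence 2 (position 3): no conditioning environment matches → elsewhere allophone [k].
Occurrence 3 (position 4): no conditioning environment matches → elsewhere allophone [k].
Occurrence 4 (position 9): no conditioning environment matches → elsewhere allophone [k].

[c], [k], [k], [k]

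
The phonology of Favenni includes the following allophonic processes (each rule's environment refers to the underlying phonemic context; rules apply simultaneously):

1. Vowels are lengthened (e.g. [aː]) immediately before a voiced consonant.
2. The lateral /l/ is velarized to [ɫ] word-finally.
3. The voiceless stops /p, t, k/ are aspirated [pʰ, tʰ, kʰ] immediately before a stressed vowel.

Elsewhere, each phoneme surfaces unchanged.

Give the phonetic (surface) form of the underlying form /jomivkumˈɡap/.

[joːmiːvkuːmˈɡap]

/j/ (word-initial) is unaffected → [j].
/o/ (between /j/ and /m/) occurs before a voiced consonant → [oː] by rule 1.
/m/ (between /o/ and /i/): no rule targets it → [m].
/i/ — between /m/ and /v/, before a voiced consonant — surfaces as [iː] (rule 1).
/v/ stays [v].
/k/ (between /v/ and /u/): rule 3 targets it, but not immediately before a stressed vowel → unchanged [k].
/u/ — between /k/ and /m/, before a voiced consonant — surfaces as [uː] (rule 1).
/m/ (between /u/ and /ɡ/) is unaffected → [m].
/ɡ/ — not in any rule's target class → [ɡ].
/a/ (between /ɡ/ and /p/) is in the target of rule 1 but the environment (before a voiced consonant) is not met → [a].
/p/ (word-final) is in the target of rule 3 but the environment (immediately before a stressed vowel) is not met → [p].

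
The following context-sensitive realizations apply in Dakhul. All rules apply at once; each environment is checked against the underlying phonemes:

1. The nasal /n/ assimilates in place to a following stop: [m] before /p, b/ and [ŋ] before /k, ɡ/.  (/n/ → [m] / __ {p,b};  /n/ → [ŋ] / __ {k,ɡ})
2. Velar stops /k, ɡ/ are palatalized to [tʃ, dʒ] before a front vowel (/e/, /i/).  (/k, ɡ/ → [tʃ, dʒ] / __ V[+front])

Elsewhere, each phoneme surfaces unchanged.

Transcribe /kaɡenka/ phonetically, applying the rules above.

/k/ (word-initial): rule 2 targets it, but not before a front vowel → unchanged [k].
/ɡ/ — between /a/ and /e/, before a front vowel — surfaces as [dʒ] (rule 2).
/n/ — between /e/ and /k/, before a labial or velar stop — surfaces as [ŋ] (rule 1).
/k/ (between /n/ and /a/) fails the environment for rule 2, so it stays [k].

[kadʒeŋka]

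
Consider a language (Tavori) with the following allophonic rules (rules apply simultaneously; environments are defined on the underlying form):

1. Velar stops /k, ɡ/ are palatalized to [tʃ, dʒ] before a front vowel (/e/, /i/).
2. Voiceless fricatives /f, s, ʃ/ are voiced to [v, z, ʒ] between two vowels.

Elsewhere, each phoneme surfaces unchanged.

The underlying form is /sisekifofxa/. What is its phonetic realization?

/s/ (word-initial) is in the target of rule 2 but the environment (between two vowels) is not met → [s].
/i/ — not in any rule's target class → [i].
/s/ — between /i/ and /e/, between two vowels — surfaces as [z] (rule 2).
/e/ — not in any rule's target class → [e].
/k/ (between /e/ and /i/): before a front vowel, so rule 1 applies → [tʃ].
/i/ stays [i].
/f/ (between /i/ and /o/) occurs between two vowels → [v] by rule 2.
/o/ — not in any rule's target class → [o].
/f/ (between /o/ and /x/) fails the environment for rule 2, so it stays [f].
/x/ — not in any rule's target class → [x].
/a/ (word-final): no rule targets it → [a].

[sizetʃivofxa]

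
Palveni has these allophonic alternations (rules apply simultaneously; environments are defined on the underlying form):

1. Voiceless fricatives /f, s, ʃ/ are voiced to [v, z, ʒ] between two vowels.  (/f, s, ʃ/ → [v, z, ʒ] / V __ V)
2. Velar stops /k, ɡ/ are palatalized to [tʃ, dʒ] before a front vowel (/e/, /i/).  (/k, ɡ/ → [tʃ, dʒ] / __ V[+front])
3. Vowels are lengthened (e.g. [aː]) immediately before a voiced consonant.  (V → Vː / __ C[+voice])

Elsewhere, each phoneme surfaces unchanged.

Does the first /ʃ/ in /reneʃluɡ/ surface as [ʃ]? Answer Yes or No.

/ʃ/ (between /e/ and /l/): rule 1 targets it, but not between two vowels → unchanged [ʃ].
The actual realization is [ʃ], which matches [ʃ].

Yes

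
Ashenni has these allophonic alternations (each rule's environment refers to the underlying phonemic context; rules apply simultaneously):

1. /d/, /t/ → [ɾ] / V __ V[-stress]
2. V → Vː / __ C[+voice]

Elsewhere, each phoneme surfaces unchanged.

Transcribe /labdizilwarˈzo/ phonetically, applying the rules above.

/a/ (between /l/ and /b/) occurs before a voiced consonant → [aː] by rule 2.
/d/ (between /b/ and /i/) fails the environment for rule 1, so it stays [d].
Rule 2 applies to /i/ (between /d/ and /z/: before a voiced consonant) → [iː].
/i/ meets the environment for rule 2 (before a voiced consonant) → [iː].
Rule 2 applies to /a/ (between /w/ and /r/: before a voiced consonant) → [aː].
/o/ (word-final): rule 2 targets it, but not before a voiced consonant → unchanged [o].

[laːbdiːziːlwaːrˈzo]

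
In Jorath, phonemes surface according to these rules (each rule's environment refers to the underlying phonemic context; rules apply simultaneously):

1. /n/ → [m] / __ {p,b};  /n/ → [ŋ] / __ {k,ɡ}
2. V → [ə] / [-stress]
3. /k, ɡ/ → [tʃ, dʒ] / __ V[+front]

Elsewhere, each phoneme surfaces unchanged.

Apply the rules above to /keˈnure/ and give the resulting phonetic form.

[tʃəˈnurə]

/k/ (word-initial): before a front vowel, so rule 3 applies → [tʃ].
/e/ (between /k/ and /n/): in an unstressed syllable, so rule 2 applies → [ə].
/n/ — between /e/ and /u/; rule 1 does not apply here → [n].
/u/ (between /n/ and /r/) fails the environment for rule 2, so it stays [u].
Rule 2 applies to /e/ (word-final: in an unstressed syllable) → [ə].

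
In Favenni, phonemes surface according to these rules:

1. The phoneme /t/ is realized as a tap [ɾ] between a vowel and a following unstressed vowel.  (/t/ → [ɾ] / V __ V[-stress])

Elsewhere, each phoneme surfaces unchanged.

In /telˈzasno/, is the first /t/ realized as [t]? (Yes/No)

Yes

/t/ — word-initial; rule 1 does not apply here → [t].
The actual realization is [t], which matches [t].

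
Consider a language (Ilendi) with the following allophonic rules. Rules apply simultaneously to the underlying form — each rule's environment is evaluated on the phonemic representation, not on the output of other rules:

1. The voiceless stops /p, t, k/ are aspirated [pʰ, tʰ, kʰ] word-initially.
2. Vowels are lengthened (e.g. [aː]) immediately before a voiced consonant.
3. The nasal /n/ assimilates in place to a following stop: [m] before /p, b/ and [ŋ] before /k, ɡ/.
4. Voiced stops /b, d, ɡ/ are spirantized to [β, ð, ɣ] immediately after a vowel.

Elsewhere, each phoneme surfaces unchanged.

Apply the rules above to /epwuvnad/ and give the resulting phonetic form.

[epwuːvnaːð]

/e/ (word-initial) is in the target of rule 2 but the environment (before a voiced consonant) is not met → [e].
/p/ (between /e/ and /w/) fails the environment for rule 1, so it stays [p].
Rule 2 applies to /u/ (between /w/ and /v/: before a voiced consonant) → [uː].
/n/ (between /v/ and /a/) fails the environment for rule 3, so it stays [n].
/a/ meets the environment for rule 2 (before a voiced consonant) → [aː].
/d/ (word-final): immediately after a vowel, so rule 4 applies → [ð].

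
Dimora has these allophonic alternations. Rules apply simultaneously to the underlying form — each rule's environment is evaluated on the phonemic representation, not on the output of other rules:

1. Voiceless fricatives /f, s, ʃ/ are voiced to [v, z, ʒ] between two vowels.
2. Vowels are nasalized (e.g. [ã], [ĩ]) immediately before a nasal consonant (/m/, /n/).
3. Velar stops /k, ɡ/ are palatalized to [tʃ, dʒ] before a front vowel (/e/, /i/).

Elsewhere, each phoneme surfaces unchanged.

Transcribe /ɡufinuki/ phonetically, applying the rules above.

/ɡ/ (word-initial) is in the target of rule 3 but the environment (before a front vowel) is not met → [ɡ].
/u/ (between /ɡ/ and /f/) is in the target of rule 2 but the environment (before a nasal consonant) is not met → [u].
/f/ — between /u/ and /i/, between two vowels — surfaces as [v] (rule 1).
Rule 2 applies to /i/ (between /f/ and /n/: before a nasal consonant) → [ĩ].
/n/ stays [n].
/u/ — between /n/ and /k/; rule 2 does not apply here → [u].
/k/ (between /u/ and /i/): before a front vowel, so rule 3 applies → [tʃ].
/i/ (word-final) is in the target of rule 2 but the environment (before a nasal consonant) is not met → [i].

[ɡuvĩnutʃi]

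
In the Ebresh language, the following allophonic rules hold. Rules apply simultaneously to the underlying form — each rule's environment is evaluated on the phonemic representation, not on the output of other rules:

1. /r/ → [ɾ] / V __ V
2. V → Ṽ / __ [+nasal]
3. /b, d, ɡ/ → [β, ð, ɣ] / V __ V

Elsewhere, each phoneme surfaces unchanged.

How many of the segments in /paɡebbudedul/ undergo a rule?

3

Segments that undergo a rule: /ɡ/ → [ɣ] (rule 3); /d/ → [ð] (rule 3); /d/ → [ð] (rule 3).
All other segments surface unchanged.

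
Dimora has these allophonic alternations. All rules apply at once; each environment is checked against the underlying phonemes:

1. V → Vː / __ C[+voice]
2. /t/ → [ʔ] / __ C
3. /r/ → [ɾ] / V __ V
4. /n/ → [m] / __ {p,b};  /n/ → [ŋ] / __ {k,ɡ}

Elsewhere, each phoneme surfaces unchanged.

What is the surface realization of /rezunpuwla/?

[reːzuːmpuːwla]

/r/ (word-initial): rule 3 targets it, but not between two vowels → unchanged [r].
/e/ (between /r/ and /z/) occurs before a voiced consonant → [eː] by rule 1.
/z/ (between /e/ and /u/) is unaffected → [z].
/u/ (between /z/ and /n/): before a voiced consonant, so rule 1 applies → [uː].
/n/ meets the environment for rule 4 (before a labial or velar stop) → [m].
/p/ stays [p].
Rule 1 applies to /u/ (between /p/ and /w/: before a voiced consonant) → [uː].
/w/ (between /u/ and /l/) is unaffected → [w].
/l/ (between /w/ and /a/): no rule targets it → [l].
/a/ (word-final) fails the environment for rule 1, so it stays [a].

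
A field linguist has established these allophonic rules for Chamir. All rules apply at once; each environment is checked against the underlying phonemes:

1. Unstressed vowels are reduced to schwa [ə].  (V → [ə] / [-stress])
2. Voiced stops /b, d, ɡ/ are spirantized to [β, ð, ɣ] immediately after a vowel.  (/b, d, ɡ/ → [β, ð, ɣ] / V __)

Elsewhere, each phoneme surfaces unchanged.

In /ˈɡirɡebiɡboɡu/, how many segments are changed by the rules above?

7

Segments that undergo a rule: /e/ → [ə] (rule 1); /b/ → [β] (rule 2); /i/ → [ə] (rule 1); /ɡ/ → [ɣ] (rule 2); /o/ → [ə] (rule 1); /ɡ/ → [ɣ] (rule 2); /u/ → [ə] (rule 1).
All other segments surface unchanged.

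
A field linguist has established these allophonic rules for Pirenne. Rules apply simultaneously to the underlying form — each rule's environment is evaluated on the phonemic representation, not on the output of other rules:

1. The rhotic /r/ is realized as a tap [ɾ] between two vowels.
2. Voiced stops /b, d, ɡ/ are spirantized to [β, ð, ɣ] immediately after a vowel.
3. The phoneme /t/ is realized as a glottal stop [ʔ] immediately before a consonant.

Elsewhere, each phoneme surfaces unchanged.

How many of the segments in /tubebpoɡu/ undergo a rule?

3

Segments that undergo a rule: /b/ → [β] (rule 2); /b/ → [β] (rule 2); /ɡ/ → [ɣ] (rule 2).
All other segments surface unchanged.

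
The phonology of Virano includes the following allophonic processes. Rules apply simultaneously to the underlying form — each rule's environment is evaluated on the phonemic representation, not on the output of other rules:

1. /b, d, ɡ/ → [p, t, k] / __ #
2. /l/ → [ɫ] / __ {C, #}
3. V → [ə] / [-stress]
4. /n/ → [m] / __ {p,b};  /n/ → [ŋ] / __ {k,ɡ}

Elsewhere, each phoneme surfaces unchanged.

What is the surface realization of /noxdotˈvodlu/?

[nəxdətˈvodlə]

/n/ (word-initial): rule 4 targets it, but not before a labial or velar stop → unchanged [n].
/o/ — between /n/ and /x/, in an unstressed syllable — surfaces as [ə] (rule 3).
/x/ stays [x].
/d/ (between /x/ and /o/): rule 1 targets it, but not word-finally → unchanged [d].
/o/ (between /d/ and /t/): in an unstressed syllable, so rule 3 applies → [ə].
/t/ — not in any rule's target class → [t].
/v/ stays [v].
/o/ (between /v/ and /d/) fails the environment for rule 3, so it stays [o].
/d/ — between /o/ and /l/; rule 1 does not apply here → [d].
/l/ — between /d/ and /u/; rule 2 does not apply here → [l].
/u/ meets the environment for rule 3 (in an unstressed syllable) → [ə].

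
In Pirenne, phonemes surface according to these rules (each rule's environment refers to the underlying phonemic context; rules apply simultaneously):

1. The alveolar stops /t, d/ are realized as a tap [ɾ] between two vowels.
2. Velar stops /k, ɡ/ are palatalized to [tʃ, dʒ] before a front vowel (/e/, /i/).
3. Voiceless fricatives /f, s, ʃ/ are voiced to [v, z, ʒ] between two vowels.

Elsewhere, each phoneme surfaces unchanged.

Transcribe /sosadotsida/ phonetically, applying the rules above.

/s/ (word-initial) is in the target of rule 3 but the environment (between two vowels) is not met → [s].
/s/ (between /o/ and /a/) occurs between two vowels → [z] by rule 3.
/d/ meets the environment for rule 1 (between two vowels) → [ɾ].
/t/ (between /o/ and /s/) is in the target of rule 1 but the environment (between two vowels) is not met → [t].
/s/ (between /t/ and /i/) fails the environment for rule 3, so it stays [s].
/d/ (between /i/ and /a/): between two vowels, so rule 1 applies → [ɾ].

[sozaɾotsiɾa]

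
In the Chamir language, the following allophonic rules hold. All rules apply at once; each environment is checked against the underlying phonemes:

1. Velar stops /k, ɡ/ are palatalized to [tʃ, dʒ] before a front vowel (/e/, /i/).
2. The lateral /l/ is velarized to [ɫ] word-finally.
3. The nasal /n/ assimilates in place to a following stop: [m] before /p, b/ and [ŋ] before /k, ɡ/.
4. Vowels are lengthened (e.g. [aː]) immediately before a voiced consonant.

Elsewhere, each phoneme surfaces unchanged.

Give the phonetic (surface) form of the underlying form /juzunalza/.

[juːzuːnaːlza]

/j/ (word-initial): no rule targets it → [j].
/u/ — between /j/ and /z/, before a voiced consonant — surfaces as [uː] (rule 4).
/z/ (between /u/ and /u/): no rule targets it → [z].
/u/ (between /z/ and /n/): before a voiced consonant, so rule 4 applies → [uː].
/n/ (between /u/ and /a/) is in the target of rule 3 but the environment (before a labial or velar stop) is not met → [n].
/a/ — between /n/ and /l/, before a voiced consonant — surfaces as [aː] (rule 4).
/l/ (between /a/ and /z/) is in the target of rule 2 but the environment (word-finally) is not met → [l].
/z/ (between /l/ and /a/) is unaffected → [z].
/a/ — word-final; rule 4 does not apply here → [a].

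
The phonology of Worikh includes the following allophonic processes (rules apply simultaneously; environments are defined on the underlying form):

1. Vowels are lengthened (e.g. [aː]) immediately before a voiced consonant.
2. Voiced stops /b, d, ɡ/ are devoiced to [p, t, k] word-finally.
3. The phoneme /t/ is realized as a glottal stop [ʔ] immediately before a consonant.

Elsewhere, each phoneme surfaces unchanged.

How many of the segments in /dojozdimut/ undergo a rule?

Segments that undergo a rule: /o/ → [oː] (rule 1); /o/ → [oː] (rule 1); /i/ → [iː] (rule 1).
All other segments surface unchanged.

3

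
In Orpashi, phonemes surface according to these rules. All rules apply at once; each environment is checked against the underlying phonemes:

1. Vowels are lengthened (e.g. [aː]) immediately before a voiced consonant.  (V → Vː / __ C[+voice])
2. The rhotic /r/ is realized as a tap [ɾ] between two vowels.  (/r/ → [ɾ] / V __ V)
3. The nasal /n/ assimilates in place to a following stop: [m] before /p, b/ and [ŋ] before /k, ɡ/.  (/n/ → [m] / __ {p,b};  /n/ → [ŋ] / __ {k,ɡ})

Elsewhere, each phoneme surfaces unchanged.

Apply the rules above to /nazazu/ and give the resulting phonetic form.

[naːzaːzu]

/n/ (word-initial) is in the target of rule 3 but the environment (before a labial or velar stop) is not met → [n].
Rule 1 applies to /a/ (between /n/ and /z/: before a voiced consonant) → [aː].
/z/ — not in any rule's target class → [z].
/a/ meets the environment for rule 1 (before a voiced consonant) → [aː].
/z/ (between /a/ and /u/): no rule targets it → [z].
/u/ (word-final) fails the environment for rule 1, so it stays [u].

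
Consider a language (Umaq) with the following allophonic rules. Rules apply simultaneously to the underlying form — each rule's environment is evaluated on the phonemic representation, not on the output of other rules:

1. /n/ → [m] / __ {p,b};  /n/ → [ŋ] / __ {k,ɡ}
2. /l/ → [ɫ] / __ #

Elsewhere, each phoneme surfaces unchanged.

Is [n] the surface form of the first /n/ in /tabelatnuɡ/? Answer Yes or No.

Yes

/n/ — between /t/ and /u/; rule 1 does not apply here → [n].
The actual realization is [n], which matches [n].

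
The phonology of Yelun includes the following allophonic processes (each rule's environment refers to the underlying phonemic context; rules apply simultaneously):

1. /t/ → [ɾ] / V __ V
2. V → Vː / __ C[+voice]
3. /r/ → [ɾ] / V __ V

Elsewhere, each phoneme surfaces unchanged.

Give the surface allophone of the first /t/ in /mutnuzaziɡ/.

/t/ — between /u/ and /n/; rule 1 does not apply here → [t].

[t]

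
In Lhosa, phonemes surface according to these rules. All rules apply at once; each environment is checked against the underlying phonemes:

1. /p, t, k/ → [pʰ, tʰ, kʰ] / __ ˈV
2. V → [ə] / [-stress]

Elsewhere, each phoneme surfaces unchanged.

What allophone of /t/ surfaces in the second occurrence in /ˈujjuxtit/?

/t/ (word-final) fails the environment for rule 1, so it stays [t].

[t]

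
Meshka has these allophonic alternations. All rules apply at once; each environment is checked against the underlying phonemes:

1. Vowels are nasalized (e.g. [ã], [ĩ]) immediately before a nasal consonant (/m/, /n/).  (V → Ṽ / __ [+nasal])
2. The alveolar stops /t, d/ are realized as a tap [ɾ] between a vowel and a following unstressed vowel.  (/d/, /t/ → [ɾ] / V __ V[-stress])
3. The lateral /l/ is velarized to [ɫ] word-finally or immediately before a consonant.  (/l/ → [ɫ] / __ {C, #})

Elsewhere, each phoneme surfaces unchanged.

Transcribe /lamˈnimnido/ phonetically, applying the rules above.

/l/ (word-initial) is in the target of rule 3 but the environment (word-finally or immediately before a consonant) is not met → [l].
/a/ meets the environment for rule 1 (before a nasal consonant) → [ã].
/m/ (between /a/ and /n/) is unaffected → [m].
/n/ stays [n].
/i/ — between /n/ and /m/, before a nasal consonant — surfaces as [ĩ] (rule 1).
/m/ (between /i/ and /n/) is unaffected → [m].
/n/ (between /m/ and /i/) is unaffected → [n].
/i/ (between /n/ and /d/): rule 1 targets it, but not before a nasal consonant → unchanged [i].
/d/ (between /i/ and /o/): between a vowel and a following unstressed vowel, so rule 2 applies → [ɾ].
/o/ (word-final) fails the environment for rule 1, so it stays [o].

[lãmˈnĩmniɾo]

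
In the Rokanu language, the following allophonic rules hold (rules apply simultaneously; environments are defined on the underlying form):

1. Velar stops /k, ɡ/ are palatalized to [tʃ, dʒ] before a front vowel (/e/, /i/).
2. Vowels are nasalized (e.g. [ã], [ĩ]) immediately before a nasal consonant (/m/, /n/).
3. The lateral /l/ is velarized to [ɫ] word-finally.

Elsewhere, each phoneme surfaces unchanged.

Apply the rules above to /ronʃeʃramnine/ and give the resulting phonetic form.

[rõnʃeʃrãmnĩne]

/o/ — between /r/ and /n/, before a nasal consonant — surfaces as [õ] (rule 2).
/e/ (between /ʃ/ and /ʃ/) fails the environment for rule 2, so it stays [e].
/a/ — between /r/ and /m/, before a nasal consonant — surfaces as [ã] (rule 2).
/i/ (between /n/ and /n/) occurs before a nasal consonant → [ĩ] by rule 2.
/e/ (word-final): rule 2 targets it, but not before a nasal consonant → unchanged [e].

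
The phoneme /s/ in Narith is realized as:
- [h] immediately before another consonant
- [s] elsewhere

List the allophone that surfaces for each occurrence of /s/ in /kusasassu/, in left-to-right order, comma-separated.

[s], [s], [h], [s]

Occurrence 1 (position 3): no conditioning environment matches → elsewhere allophone [s].
Occurrence 2 (position 5): no conditioning environment matches → elsewhere allophone [s].
Occurrence 3 (position 7): immediately before another consonant → [h].
Occurrence 4 (position 8): no conditioning environment matches → elsewhere allophone [s].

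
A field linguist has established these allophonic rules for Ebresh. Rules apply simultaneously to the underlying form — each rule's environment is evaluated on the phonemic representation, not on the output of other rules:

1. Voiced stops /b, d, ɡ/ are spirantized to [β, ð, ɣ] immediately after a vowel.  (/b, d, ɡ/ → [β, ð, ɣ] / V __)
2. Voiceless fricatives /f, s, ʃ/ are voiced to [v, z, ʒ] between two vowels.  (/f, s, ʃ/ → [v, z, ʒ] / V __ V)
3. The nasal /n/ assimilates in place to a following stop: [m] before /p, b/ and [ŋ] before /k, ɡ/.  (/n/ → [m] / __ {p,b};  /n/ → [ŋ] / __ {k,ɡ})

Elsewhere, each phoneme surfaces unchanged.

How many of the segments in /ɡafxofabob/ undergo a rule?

3

Segments that undergo a rule: /f/ → [v] (rule 2); /b/ → [β] (rule 1); /b/ → [β] (rule 1).
All other segments surface unchanged.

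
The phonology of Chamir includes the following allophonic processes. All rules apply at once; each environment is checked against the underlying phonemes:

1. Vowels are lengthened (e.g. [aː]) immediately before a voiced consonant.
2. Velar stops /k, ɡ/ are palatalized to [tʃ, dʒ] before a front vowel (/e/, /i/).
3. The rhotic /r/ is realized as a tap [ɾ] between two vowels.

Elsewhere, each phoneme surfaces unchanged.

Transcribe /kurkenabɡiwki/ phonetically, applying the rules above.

[kuːrtʃeːnaːbdʒiːwtʃi]

/k/ (word-initial) fails the environment for rule 2, so it stays [k].
/u/ — between /k/ and /r/, before a voiced consonant — surfaces as [uː] (rule 1).
/r/ — between /u/ and /k/; rule 3 does not apply here → [r].
/k/ (between /r/ and /e/) occurs before a front vowel → [tʃ] by rule 2.
Rule 1 applies to /e/ (between /k/ and /n/: before a voiced consonant) → [eː].
/n/ (between /e/ and /a/): no rule targets it → [n].
Rule 1 applies to /a/ (between /n/ and /b/: before a voiced consonant) → [aː].
/b/ (between /a/ and /ɡ/) is unaffected → [b].
Rule 2 applies to /ɡ/ (between /b/ and /i/: before a front vowel) → [dʒ].
/i/ (between /ɡ/ and /w/): before a voiced consonant, so rule 1 applies → [iː].
/w/ — not in any rule's target class → [w].
/k/ — between /w/ and /i/, before a front vowel — surfaces as [tʃ] (rule 2).
/i/ — word-final; rule 1 does not apply here → [i].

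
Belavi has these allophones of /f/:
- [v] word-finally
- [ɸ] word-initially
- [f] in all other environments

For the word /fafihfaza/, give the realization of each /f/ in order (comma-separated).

[ɸ], [f], [f]

Occurrence 1 (position 1): word-initially → [ɸ].
Occurrence 2 (position 3): no conditioning environment matches → elsewhere allophone [f].
Occurrence 3 (position 6): no conditioning environment matches → elsewhere allophone [f].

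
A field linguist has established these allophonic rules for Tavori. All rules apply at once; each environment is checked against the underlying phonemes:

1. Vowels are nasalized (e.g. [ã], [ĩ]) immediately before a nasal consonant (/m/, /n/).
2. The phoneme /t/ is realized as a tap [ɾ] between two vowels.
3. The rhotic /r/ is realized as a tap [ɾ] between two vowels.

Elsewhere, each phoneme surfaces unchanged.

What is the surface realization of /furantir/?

/f/ (word-initial) is unaffected → [f].
/u/ (between /f/ and /r/): rule 1 targets it, but not before a nasal consonant → unchanged [u].
/r/ (between /u/ and /a/) occurs between two vowels → [ɾ] by rule 3.
/a/ (between /r/ and /n/) occurs before a nasal consonant → [ã] by rule 1.
/n/ (between /a/ and /t/): no rule targets it → [n].
/t/ (between /n/ and /i/) is in the target of rule 2 but the environment (between two vowels) is not met → [t].
/i/ (between /t/ and /r/) is in the target of rule 1 but the environment (before a nasal consonant) is not met → [i].
/r/ — word-final; rule 3 does not apply here → [r].

[fuɾãntir]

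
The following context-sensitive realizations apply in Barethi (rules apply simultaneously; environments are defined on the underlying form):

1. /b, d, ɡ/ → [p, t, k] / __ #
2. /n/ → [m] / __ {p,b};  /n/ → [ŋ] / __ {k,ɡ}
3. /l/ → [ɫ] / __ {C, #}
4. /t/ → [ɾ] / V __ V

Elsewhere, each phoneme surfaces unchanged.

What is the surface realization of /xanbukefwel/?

[xambukefweɫ]

/x/ (word-initial) is unaffected → [x].
/a/ — not in any rule's target class → [a].
/n/ meets the environment for rule 2 (before a labial or velar stop) → [m].
/b/ — between /n/ and /u/; rule 1 does not apply here → [b].
/u/ stays [u].
/k/ stays [k].
/e/ — not in any rule's target class → [e].
/f/ stays [f].
/w/ (between /f/ and /e/) is unaffected → [w].
/e/ stays [e].
/l/ (word-final) occurs word-finally or immediately before a consonant → [ɫ] by rule 3.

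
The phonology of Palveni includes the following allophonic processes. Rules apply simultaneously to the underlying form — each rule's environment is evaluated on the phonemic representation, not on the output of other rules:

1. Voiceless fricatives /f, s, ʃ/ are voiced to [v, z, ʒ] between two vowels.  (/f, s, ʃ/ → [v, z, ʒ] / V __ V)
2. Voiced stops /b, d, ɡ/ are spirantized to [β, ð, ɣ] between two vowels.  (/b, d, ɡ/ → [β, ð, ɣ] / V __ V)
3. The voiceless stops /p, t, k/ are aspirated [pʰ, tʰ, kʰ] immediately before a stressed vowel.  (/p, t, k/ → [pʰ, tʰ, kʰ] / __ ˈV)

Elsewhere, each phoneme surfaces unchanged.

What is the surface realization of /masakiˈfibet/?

[mazakiˈviβet]

/s/ (between /a/ and /a/) occurs between two vowels → [z] by rule 1.
/k/ — between /a/ and /i/; rule 3 does not apply here → [k].
/f/ — between /i/ and /i/, between two vowels — surfaces as [v] (rule 1).
/b/ — between /i/ and /e/, between two vowels — surfaces as [β] (rule 2).
/t/ — word-final; rule 3 does not apply here → [t].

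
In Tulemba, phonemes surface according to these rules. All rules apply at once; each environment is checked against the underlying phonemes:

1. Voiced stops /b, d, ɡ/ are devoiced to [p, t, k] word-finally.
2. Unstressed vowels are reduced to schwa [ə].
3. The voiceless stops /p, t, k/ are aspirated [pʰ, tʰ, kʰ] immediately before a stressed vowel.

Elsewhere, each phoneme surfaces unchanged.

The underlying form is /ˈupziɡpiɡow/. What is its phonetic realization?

[ˈupzəɡpəɡəw]

/u/ (word-initial) is in the target of rule 2 but the environment (in an unstressed syllable) is not met → [u].
/p/ — between /u/ and /z/; rule 3 does not apply here → [p].
/i/ (between /z/ and /ɡ/): in an unstressed syllable, so rule 2 applies → [ə].
/ɡ/ (between /i/ and /p/) is in the target of rule 1 but the environment (word-finally) is not met → [ɡ].
/p/ (between /ɡ/ and /i/) fails the environment for rule 3, so it stays [p].
Rule 2 applies to /i/ (between /p/ and /ɡ/: in an unstressed syllable) → [ə].
/ɡ/ (between /i/ and /o/) fails the environment for rule 1, so it stays [ɡ].
/o/ — between /ɡ/ and /w/, in an unstressed syllable — surfaces as [ə] (rule 2).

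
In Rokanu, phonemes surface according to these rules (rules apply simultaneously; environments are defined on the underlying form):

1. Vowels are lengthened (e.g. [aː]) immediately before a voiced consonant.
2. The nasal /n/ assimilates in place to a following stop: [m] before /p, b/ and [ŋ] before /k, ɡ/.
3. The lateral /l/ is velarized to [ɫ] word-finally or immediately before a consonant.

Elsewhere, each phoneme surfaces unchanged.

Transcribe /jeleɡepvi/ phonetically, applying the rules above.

[jeːleːɡepvi]

/j/ (word-initial) is unaffected → [j].
/e/ (between /j/ and /l/): before a voiced consonant, so rule 1 applies → [eː].
/l/ (between /e/ and /e/) fails the environment for rule 3, so it stays [l].
Rule 1 applies to /e/ (between /l/ and /ɡ/: before a voiced consonant) → [eː].
/ɡ/ stays [ɡ].
/e/ — between /ɡ/ and /p/; rule 1 does not apply here → [e].
/p/ (between /e/ and /v/): no rule targets it → [p].
/v/ (between /p/ and /i/): no rule targets it → [v].
/i/ (word-final) fails the environment for rule 1, so it stays [i].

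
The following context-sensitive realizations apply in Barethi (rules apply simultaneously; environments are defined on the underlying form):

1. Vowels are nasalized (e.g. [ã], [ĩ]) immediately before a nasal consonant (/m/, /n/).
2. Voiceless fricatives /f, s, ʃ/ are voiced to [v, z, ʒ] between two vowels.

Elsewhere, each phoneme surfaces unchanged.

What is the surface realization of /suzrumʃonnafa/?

/s/ (word-initial) is in the target of rule 2 but the environment (between two vowels) is not met → [s].
/u/ (between /s/ and /z/) fails the environment for rule 1, so it stays [u].
/u/ (between /r/ and /m/) occurs before a nasal consonant → [ũ] by rule 1.
/ʃ/ — between /m/ and /o/; rule 2 does not apply here → [ʃ].
/o/ — between /ʃ/ and /n/, before a nasal consonant — surfaces as [õ] (rule 1).
/a/ (between /n/ and /f/): rule 1 targets it, but not before a nasal consonant → unchanged [a].
/f/ (between /a/ and /a/): between two vowels, so rule 2 applies → [v].
/a/ (word-final) is in the target of rule 1 but the environment (before a nasal consonant) is not met → [a].

[suzrũmʃõnnava]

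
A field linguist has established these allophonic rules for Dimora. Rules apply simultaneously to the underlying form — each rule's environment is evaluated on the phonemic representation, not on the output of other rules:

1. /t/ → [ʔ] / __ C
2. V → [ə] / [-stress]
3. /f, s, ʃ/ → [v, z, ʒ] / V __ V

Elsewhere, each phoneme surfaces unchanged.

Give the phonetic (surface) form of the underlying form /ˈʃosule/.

[ˈʃozələ]

/ʃ/ — word-initial; rule 3 does not apply here → [ʃ].
/o/ — between /ʃ/ and /s/; rule 2 does not apply here → [o].
/s/ (between /o/ and /u/) occurs between two vowels → [z] by rule 3.
/u/ (between /s/ and /l/) occurs in an unstressed syllable → [ə] by rule 2.
/l/ stays [l].
/e/ meets the environment for rule 2 (in an unstressed syllable) → [ə].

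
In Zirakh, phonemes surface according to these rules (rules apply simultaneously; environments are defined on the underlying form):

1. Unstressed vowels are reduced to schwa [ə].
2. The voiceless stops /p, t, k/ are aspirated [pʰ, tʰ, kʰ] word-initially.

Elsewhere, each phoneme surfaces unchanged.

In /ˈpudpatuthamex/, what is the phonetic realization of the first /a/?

[ə]

/a/ (between /p/ and /t/): in an unstressed syllable, so rule 1 applies → [ə].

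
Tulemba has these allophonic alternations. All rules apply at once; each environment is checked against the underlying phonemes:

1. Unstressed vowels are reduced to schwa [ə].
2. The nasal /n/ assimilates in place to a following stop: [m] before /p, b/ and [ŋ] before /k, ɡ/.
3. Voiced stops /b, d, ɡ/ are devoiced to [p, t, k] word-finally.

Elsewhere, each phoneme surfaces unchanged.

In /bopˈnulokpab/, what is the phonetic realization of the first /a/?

/a/ — between /p/ and /b/, in an unstressed syllable — surfaces as [ə] (rule 1).

[ə]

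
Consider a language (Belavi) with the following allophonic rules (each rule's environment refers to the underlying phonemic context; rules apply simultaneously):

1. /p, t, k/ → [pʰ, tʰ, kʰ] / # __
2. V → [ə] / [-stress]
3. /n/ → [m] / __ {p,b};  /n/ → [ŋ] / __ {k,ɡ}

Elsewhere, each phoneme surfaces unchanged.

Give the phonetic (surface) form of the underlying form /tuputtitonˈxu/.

/t/ (word-initial): word-initially, so rule 1 applies → [tʰ].
/u/ (between /t/ and /p/) occurs in an unstressed syllable → [ə] by rule 2.
/p/ — between /u/ and /u/; rule 1 does not apply here → [p].
/u/ meets the environment for rule 2 (in an unstressed syllable) → [ə].
/t/ (between /u/ and /t/): rule 1 targets it, but not word-initially → unchanged [t].
/t/ (between /t/ and /i/) fails the environment for rule 1, so it stays [t].
/i/ (between /t/ and /t/): in an unstressed syllable, so rule 2 applies → [ə].
/t/ (between /i/ and /o/): rule 1 targets it, but not word-initially → unchanged [t].
/o/ — between /t/ and /n/, in an unstressed syllable — surfaces as [ə] (rule 2).
/n/ — between /o/ and /x/; rule 3 does not apply here → [n].
/x/ stays [x].
/u/ — word-final; rule 2 does not apply here → [u].

[tʰəpəttətənˈxu]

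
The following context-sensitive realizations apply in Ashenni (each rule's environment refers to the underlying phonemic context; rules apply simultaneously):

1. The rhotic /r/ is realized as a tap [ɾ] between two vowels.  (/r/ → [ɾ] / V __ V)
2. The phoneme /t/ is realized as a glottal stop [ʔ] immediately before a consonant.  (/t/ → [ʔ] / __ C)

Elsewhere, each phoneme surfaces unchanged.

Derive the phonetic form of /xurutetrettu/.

/x/ (word-initial) is unaffected → [x].
/u/ — not in any rule's target class → [u].
/r/ (between /u/ and /u/): between two vowels, so rule 1 applies → [ɾ].
/u/ (between /r/ and /t/): no rule targets it → [u].
/t/ (between /u/ and /e/) fails the environment for rule 2, so it stays [t].
/e/ — not in any rule's target class → [e].
Rule 2 applies to /t/ (between /e/ and /r/: immediately before a consonant) → [ʔ].
/r/ (between /t/ and /e/) fails the environment for rule 1, so it stays [r].
/e/ (between /r/ and /t/) is unaffected → [e].
/t/ (between /e/ and /t/): immediately before a consonant, so rule 2 applies → [ʔ].
/t/ — between /t/ and /u/; rule 2 does not apply here → [t].
/u/ (word-final) is unaffected → [u].

[xuɾuteʔreʔtu]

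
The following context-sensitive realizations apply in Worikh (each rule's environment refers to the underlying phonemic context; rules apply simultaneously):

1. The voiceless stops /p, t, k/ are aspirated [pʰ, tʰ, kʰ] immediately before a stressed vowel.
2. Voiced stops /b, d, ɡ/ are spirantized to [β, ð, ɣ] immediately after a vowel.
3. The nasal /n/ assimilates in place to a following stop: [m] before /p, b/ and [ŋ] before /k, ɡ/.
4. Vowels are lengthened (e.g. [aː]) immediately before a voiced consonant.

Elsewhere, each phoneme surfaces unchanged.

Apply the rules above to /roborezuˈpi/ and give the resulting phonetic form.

[roːβoːreːzuˈpʰi]

/r/ stays [r].
/o/ (between /r/ and /b/) occurs before a voiced consonant → [oː] by rule 4.
/b/ (between /o/ and /o/) occurs immediately after a vowel → [β] by rule 2.
/o/ (between /b/ and /r/) occurs before a voiced consonant → [oː] by rule 4.
/r/ (between /o/ and /e/): no rule targets it → [r].
/e/ (between /r/ and /z/) occurs before a voiced consonant → [eː] by rule 4.
/z/ stays [z].
/u/ (between /z/ and /p/) is in the target of rule 4 but the environment (before a voiced consonant) is not met → [u].
/p/ (between /u/ and /i/): immediately before a stressed vowel, so rule 1 applies → [pʰ].
/i/ (word-final) fails the environment for rule 4, so it stays [i].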